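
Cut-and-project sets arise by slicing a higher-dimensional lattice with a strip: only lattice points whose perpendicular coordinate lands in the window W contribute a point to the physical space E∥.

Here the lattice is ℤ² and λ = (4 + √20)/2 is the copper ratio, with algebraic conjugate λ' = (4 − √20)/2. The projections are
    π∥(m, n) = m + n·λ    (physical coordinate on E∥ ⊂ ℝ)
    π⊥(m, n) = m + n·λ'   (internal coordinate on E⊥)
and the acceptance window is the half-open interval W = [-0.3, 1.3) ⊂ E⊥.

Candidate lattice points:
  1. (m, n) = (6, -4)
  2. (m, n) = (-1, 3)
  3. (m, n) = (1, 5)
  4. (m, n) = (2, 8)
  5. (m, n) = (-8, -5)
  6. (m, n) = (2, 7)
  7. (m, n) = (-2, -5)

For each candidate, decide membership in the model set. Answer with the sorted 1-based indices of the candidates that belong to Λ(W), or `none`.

Compute λ' = (4−√20)/2 = -0.2361, so π⊥(m,n) = m -0.2361·n.
#1 (6,-4): internal coord 6 + (-4)·λ' = +6.9443; +6.9443 ∉ [-0.3, 1.3) → out
#2 (-1,3): internal coord -1 + (3)·λ' = -1.7082; -1.7082 ∉ [-0.3, 1.3) → out
#3 (1,5): internal coord 1 + (5)·λ' = -0.1803; -0.1803 ∈ [-0.3, 1.3) → IN Λ
#4 (2,8): internal coord 2 + (8)·λ' = +0.1115; +0.1115 ∈ [-0.3, 1.3) → IN Λ
#5 (-8,-5): internal coord -8 + (-5)·λ' = -6.8197; -6.8197 ∉ [-0.3, 1.3) → out
#6 (2,7): internal coord 2 + (7)·λ' = +0.3475; +0.3475 ∈ [-0.3, 1.3) → IN Λ
#7 (-2,-5): internal coord -2 + (-5)·λ' = -0.8197; -0.8197 ∉ [-0.3, 1.3) → out

3, 4, 6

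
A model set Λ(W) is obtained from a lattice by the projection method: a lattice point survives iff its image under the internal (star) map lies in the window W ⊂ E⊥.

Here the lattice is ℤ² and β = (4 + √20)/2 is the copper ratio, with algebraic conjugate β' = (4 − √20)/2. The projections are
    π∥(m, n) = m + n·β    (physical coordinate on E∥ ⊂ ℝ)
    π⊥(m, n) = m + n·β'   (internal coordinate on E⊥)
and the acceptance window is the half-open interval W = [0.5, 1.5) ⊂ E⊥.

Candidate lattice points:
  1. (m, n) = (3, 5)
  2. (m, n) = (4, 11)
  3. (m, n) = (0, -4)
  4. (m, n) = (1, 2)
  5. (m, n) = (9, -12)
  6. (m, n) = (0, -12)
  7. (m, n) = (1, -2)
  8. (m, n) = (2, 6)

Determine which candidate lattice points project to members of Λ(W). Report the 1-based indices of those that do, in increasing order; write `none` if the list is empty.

2, 3, 4, 7, 8

Compute β' = (4−√20)/2 = -0.23607, so π⊥(m,n) = m -0.23607·n.
candidate 1: (m,n)=(3,5) → π∥ = 3+5·β ≈ 24.18034, π⊥ = 3+5·β' ≈ 1.81966 ∉ [0.5, 1.5) ⇒ out
candidate 2: (m,n)=(4,11) → π∥ = 4+11·β ≈ 50.59675, π⊥ = 4+11·β' ≈ 1.40325 ∈ [0.5, 1.5) ⇒ IN Λ
candidate 3: (m,n)=(0,-4) → π∥ = 0-4·β ≈ -16.94427, π⊥ = 0-4·β' ≈ 0.94427 ∈ [0.5, 1.5) ⇒ IN Λ
candidate 4: (m,n)=(1,2) → π∥ = 1+2·β ≈ 9.47214, π⊥ = 1+2·β' ≈ 0.52786 ∈ [0.5, 1.5) ⇒ IN Λ
candidate 5: (m,n)=(9,-12) → π∥ = 9-12·β ≈ -41.83282, π⊥ = 9-12·β' ≈ 11.83282 ∉ [0.5, 1.5) ⇒ out
candidate 6: (m,n)=(0,-12) → π∥ = 0-12·β ≈ -50.83282, π⊥ = 0-12·β' ≈ 2.83282 ∉ [0.5, 1.5) ⇒ out
candidate 7: (m,n)=(1,-2) → π∥ = 1-2·β ≈ -7.47214, π⊥ = 1-2·β' ≈ 1.47214 ∈ [0.5, 1.5) ⇒ IN Λ
candidate 8: (m,n)=(2,6) → π∥ = 2+6·β ≈ 27.41641, π⊥ = 2+6·β' ≈ 0.58359 ∈ [0.5, 1.5) ⇒ IN Λ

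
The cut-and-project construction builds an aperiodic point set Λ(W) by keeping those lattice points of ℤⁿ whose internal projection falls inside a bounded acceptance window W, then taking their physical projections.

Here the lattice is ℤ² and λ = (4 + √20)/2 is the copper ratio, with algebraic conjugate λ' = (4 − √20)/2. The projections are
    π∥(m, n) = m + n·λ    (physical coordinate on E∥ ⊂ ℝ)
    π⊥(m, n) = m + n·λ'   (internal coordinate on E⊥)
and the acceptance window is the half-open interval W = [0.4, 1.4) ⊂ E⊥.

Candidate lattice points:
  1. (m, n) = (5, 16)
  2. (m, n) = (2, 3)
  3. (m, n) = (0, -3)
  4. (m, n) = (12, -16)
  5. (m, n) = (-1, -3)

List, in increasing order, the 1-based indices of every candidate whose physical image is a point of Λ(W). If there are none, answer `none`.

Compute λ' = (4−√20)/2 = -0.23607, so π⊥(m,n) = m -0.23607·n.
[1] lift (5,16): star map gives 1.22291; window check 0.4 ≤ 1.22291 < 1.4 is true → IN Λ
[2] lift (2,3): star map gives 1.29180; window check 0.4 ≤ 1.29180 < 1.4 is true → IN Λ
[3] lift (0,-3): star map gives 0.70820; window check 0.4 ≤ 0.70820 < 1.4 is true → IN Λ
[4] lift (12,-16): star map gives 15.77709; window check 0.4 ≤ 15.77709 < 1.4 is false → out
[5] lift (-1,-3): star map gives -0.29180; window check 0.4 ≤ -0.29180 < 1.4 is false → out

1, 2, 3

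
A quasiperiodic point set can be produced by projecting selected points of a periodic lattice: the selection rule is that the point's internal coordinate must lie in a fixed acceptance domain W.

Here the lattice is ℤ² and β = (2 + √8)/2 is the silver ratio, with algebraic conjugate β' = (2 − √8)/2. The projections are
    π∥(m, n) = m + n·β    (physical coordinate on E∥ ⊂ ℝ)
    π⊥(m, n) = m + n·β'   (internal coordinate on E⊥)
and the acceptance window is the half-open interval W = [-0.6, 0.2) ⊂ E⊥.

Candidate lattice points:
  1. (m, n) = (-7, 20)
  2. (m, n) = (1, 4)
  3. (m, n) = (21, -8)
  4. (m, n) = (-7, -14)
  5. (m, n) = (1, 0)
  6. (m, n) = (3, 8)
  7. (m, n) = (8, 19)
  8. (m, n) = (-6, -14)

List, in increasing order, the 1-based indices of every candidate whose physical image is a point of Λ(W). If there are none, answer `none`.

6, 7, 8

Numerically β ≈ 2.41421 and β' = −1/β ≈ -0.41421.
[1] lift (-7,20): star map gives -15.28427; window check -0.6 ≤ -15.28427 < 0.2 is false → out
[2] lift (1,4): star map gives -0.65685; window check -0.6 ≤ -0.65685 < 0.2 is false → out
[3] lift (21,-8): star map gives 24.31371; window check -0.6 ≤ 24.31371 < 0.2 is false → out
[4] lift (-7,-14): star map gives -1.20101; window check -0.6 ≤ -1.20101 < 0.2 is false → out
[5] lift (1,0): star map gives 1.00000; window check -0.6 ≤ 1.00000 < 0.2 is false → out
[6] lift (3,8): star map gives -0.31371; window check -0.6 ≤ -0.31371 < 0.2 is true → IN Λ
[7] lift (8,19): star map gives 0.12994; window check -0.6 ≤ 0.12994 < 0.2 is true → IN Λ
[8] lift (-6,-14): star map gives -0.20101; window check -0.6 ≤ -0.20101 < 0.2 is true → IN Λ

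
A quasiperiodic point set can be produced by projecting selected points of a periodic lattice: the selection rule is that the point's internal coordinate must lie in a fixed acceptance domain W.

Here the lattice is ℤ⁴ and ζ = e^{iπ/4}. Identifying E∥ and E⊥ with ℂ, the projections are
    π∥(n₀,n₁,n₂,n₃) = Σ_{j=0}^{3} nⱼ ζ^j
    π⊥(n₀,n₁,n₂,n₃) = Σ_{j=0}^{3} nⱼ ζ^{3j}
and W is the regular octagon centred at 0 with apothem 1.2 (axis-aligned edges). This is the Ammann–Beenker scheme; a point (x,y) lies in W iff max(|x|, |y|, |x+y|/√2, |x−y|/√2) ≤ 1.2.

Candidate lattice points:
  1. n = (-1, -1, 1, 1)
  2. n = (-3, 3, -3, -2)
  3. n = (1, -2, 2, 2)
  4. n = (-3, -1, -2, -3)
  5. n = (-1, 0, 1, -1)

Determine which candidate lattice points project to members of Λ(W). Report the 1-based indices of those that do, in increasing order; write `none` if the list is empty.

1

With ζ = e^{iπ/4} the internal vectors are ζ^0,ζ^3,ζ^6,ζ^9.
#1 (-1, -1, 1, 1): internal (0.414214, -1.000000); octagon support 1.000000 vs apothem 1.2 → ∈ W
#2 (-3, 3, -3, -2): internal (-6.535534, 3.707107); octagon support 7.242641 vs apothem 1.2 → ∉ W
#3 (1, -2, 2, 2): internal (3.828427, -2.000000); octagon support 4.121320 vs apothem 1.2 → ∉ W
#4 (-3, -1, -2, -3): internal (-4.414214, -0.828427); octagon support 4.414214 vs apothem 1.2 → ∉ W
#5 (-1, 0, 1, -1): internal (-1.707107, -1.707107); octagon support 2.414214 vs apothem 1.2 → ∉ W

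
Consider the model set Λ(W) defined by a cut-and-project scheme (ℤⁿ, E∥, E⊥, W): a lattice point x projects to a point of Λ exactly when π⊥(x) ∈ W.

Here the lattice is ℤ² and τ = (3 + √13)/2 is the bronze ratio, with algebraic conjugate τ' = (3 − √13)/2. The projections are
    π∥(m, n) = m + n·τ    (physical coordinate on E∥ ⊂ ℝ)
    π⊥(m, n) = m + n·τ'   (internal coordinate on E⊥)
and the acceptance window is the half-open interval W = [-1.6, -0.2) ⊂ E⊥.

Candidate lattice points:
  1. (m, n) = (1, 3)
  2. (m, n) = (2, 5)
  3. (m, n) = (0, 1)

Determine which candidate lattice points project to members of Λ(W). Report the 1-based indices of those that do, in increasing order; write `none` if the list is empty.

3

Compute τ' = (3−√13)/2 = -0.3028, so π⊥(m,n) = m -0.3028·n.
candidate 1: (m,n)=(1,3) → π∥ = 1+3·τ ≈ 10.9083, π⊥ = 1+3·τ' ≈ 0.0917 ∉ [-1.6, -0.2) ⇒ out
candidate 2: (m,n)=(2,5) → π∥ = 2+5·τ ≈ 18.5139, π⊥ = 2+5·τ' ≈ 0.4861 ∉ [-1.6, -0.2) ⇒ out
candidate 3: (m,n)=(0,1) → π∥ = 0+1·τ ≈ 3.3028, π⊥ = 0+1·τ' ≈ -0.3028 ∈ [-1.6, -0.2) ⇒ IN Λ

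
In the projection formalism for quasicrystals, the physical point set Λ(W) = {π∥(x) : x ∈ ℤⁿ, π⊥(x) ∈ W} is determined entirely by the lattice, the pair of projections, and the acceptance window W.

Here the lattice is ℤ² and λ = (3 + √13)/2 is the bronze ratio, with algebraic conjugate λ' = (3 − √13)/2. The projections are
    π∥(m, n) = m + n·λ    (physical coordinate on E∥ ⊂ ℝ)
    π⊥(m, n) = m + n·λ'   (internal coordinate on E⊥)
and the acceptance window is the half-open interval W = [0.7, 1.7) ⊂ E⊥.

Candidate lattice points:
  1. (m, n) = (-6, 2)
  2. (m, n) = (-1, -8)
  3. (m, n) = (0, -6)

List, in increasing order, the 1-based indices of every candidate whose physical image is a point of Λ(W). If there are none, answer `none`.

Compute λ' = (3−√13)/2 = -0.3028, so π⊥(m,n) = m -0.3028·n.
#1 (-6,2): internal coord -6 + (2)·λ' = -6.6056; -6.6056 ∉ [0.7, 1.7) → out
#2 (-1,-8): internal coord -1 + (-8)·λ' = +1.4222; +1.4222 ∈ [0.7, 1.7) → IN Λ
#3 (0,-6): internal coord 0 + (-6)·λ' = +1.8167; +1.8167 ∉ [0.7, 1.7) → out

2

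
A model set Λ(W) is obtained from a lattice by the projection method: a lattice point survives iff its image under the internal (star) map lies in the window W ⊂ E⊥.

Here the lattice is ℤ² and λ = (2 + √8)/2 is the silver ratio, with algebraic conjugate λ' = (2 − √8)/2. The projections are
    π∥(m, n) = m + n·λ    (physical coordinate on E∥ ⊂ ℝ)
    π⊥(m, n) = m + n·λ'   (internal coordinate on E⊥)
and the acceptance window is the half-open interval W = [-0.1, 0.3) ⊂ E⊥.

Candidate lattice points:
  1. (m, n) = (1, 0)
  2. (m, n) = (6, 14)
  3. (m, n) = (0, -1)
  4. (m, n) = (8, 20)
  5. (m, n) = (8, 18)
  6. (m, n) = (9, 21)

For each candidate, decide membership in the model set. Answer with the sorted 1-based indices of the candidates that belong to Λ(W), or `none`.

2

Compute λ' = (2−√8)/2 = -0.4142, so π⊥(m,n) = m -0.4142·n.
#1 (1,0): internal coord 1 + (0)·λ' = +1.0000; +1.0000 ∉ [-0.1, 0.3) → out
#2 (6,14): internal coord 6 + (14)·λ' = +0.2010; +0.2010 ∈ [-0.1, 0.3) → IN Λ
#3 (0,-1): internal coord 0 + (-1)·λ' = +0.4142; +0.4142 ∉ [-0.1, 0.3) → out
#4 (8,20): internal coord 8 + (20)·λ' = -0.2843; -0.2843 ∉ [-0.1, 0.3) → out
#5 (8,18): internal coord 8 + (18)·λ' = +0.5442; +0.5442 ∉ [-0.1, 0.3) → out
#6 (9,21): internal coord 9 + (21)·λ' = +0.3015; +0.3015 ∉ [-0.1, 0.3) → out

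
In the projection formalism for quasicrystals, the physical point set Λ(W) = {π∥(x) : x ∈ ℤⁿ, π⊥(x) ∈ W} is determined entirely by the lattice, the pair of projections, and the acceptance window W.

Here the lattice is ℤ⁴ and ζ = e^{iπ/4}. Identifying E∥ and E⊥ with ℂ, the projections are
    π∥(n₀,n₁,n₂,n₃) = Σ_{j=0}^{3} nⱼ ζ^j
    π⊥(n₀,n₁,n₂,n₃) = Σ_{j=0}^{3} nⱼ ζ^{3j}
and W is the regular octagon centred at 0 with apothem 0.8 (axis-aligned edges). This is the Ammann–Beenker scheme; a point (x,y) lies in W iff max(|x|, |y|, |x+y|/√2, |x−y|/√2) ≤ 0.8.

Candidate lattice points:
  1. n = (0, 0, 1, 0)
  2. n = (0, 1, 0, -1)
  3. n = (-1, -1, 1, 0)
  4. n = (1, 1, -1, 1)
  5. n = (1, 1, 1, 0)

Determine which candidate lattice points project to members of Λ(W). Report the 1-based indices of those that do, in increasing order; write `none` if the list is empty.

5

π⊥(n) = n₀ + n₁ζ³ + n₂ζ⁶ + n₃ζ⁹ where ζ = e^{iπ/4}.
candidate 1: n = (0, 0, 1, 0) → π⊥ ≈ (+0.0000, -1.0000); max(|x|,|y|,|x±y|/√2) = 1.0000 > 0.8 ⇒ ∉ W
candidate 2: n = (0, 1, 0, -1) → π⊥ ≈ (-1.4142, +0.0000); max(|x|,|y|,|x±y|/√2) = 1.4142 > 0.8 ⇒ ∉ W
candidate 3: n = (-1, -1, 1, 0) → π⊥ ≈ (-0.2929, -1.7071); max(|x|,|y|,|x±y|/√2) = 1.7071 > 0.8 ⇒ ∉ W
candidate 4: n = (1, 1, -1, 1) → π⊥ ≈ (+1.0000, +2.4142); max(|x|,|y|,|x±y|/√2) = 2.4142 > 0.8 ⇒ ∉ W
candidate 5: n = (1, 1, 1, 0) → π⊥ ≈ (+0.2929, -0.2929); max(|x|,|y|,|x±y|/√2) = 0.4142 ≤ 0.8 ⇒ ∈ W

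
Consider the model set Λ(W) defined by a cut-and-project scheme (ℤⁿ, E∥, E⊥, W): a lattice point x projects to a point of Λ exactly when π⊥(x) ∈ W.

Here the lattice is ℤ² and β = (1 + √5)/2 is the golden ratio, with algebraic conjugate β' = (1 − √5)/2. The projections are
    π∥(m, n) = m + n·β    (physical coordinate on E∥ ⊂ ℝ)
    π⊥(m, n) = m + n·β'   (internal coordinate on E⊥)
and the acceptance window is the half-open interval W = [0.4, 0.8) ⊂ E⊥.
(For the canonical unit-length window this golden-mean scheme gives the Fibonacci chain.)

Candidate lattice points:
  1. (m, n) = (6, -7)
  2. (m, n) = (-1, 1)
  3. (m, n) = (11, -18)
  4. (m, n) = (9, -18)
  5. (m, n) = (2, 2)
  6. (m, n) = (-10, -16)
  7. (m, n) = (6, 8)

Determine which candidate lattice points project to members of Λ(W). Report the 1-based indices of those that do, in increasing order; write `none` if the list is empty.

5

Compute β' = (1−√5)/2 = -0.61803, so π⊥(m,n) = m -0.61803·n.
[1] lift (6,-7): star map gives 10.32624; window check 0.4 ≤ 10.32624 < 0.8 is false → out
[2] lift (-1,1): star map gives -1.61803; window check 0.4 ≤ -1.61803 < 0.8 is false → out
[3] lift (11,-18): star map gives 22.12461; window check 0.4 ≤ 22.12461 < 0.8 is false → out
[4] lift (9,-18): star map gives 20.12461; window check 0.4 ≤ 20.12461 < 0.8 is false → out
[5] lift (2,2): star map gives 0.76393; window check 0.4 ≤ 0.76393 < 0.8 is true → IN Λ
[6] lift (-10,-16): star map gives -0.11146; window check 0.4 ≤ -0.11146 < 0.8 is false → out
[7] lift (6,8): star map gives 1.05573; window check 0.4 ≤ 1.05573 < 0.8 is false → out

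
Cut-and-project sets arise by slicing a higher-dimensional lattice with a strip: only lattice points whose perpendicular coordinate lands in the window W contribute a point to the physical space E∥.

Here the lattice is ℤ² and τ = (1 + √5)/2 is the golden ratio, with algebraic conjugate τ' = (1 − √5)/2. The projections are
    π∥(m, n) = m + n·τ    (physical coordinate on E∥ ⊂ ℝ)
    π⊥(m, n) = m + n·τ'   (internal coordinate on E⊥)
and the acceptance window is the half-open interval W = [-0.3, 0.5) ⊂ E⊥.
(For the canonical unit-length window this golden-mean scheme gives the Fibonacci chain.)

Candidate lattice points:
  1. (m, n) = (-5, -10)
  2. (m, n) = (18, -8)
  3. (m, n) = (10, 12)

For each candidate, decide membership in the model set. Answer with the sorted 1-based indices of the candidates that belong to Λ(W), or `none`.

none

τ' = (1−√5)/2 ≈ -0.6180.
[1] lift (-5,-10): star map gives 1.1803; window check -0.3 ≤ 1.1803 < 0.5 is false → out
[2] lift (18,-8): star map gives 22.9443; window check -0.3 ≤ 22.9443 < 0.5 is false → out
[3] lift (10,12): star map gives 2.5836; window check -0.3 ≤ 2.5836 < 0.5 is false → out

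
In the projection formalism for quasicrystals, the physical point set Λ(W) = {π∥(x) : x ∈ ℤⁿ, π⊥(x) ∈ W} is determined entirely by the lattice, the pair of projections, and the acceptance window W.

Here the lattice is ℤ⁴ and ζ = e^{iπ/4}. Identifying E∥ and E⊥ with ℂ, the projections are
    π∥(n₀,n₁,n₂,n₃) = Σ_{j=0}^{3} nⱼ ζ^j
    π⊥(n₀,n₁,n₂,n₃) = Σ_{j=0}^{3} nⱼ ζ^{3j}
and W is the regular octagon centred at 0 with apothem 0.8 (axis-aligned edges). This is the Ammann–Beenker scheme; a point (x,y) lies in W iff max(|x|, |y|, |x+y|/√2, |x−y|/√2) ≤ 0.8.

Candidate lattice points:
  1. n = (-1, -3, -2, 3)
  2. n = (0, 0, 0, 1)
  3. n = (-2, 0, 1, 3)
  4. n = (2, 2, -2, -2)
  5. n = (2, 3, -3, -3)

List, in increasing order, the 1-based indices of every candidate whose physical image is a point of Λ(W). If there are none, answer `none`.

Internal map: ζ^{3j} for j=0..3 gives (1,0), (−√2/2,√2/2), (0,−1), (√2/2,√2/2).
#1 (-1, -3, -2, 3): internal (3.2426, 2.0000); octagon support 3.7071 vs apothem 0.8 → ∉ W
#2 (0, 0, 0, 1): internal (0.7071, 0.7071); octagon support 1.0000 vs apothem 0.8 → ∉ W
#3 (-2, 0, 1, 3): internal (0.1213, 1.1213); octagon support 1.1213 vs apothem 0.8 → ∉ W
#4 (2, 2, -2, -2): internal (-0.8284, 2.0000); octagon support 2.0000 vs apothem 0.8 → ∉ W
#5 (2, 3, -3, -3): internal (-2.2426, 3.0000); octagon support 3.7071 vs apothem 0.8 → ∉ W

none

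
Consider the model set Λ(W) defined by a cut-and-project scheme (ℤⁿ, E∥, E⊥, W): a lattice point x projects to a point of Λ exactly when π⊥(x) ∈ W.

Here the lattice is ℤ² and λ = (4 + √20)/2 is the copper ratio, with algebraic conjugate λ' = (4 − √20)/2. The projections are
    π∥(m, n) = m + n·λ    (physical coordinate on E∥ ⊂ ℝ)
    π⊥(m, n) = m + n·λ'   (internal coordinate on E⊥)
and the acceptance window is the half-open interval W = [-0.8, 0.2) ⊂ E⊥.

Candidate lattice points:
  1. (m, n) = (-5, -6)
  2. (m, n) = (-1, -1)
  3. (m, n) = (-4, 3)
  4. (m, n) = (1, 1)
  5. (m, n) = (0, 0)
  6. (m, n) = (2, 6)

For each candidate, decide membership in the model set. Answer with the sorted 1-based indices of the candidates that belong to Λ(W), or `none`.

2, 5

Compute λ' = (4−√20)/2 = -0.23607, so π⊥(m,n) = m -0.23607·n.
#1 (-5,-6): internal coord -5 + (-6)·λ' = -3.58359; -3.58359 ∉ [-0.8, 0.2) → out
#2 (-1,-1): internal coord -1 + (-1)·λ' = -0.76393; -0.76393 ∈ [-0.8, 0.2) → IN Λ
#3 (-4,3): internal coord -4 + (3)·λ' = -4.70820; -4.70820 ∉ [-0.8, 0.2) → out
#4 (1,1): internal coord 1 + (1)·λ' = +0.76393; +0.76393 ∉ [-0.8, 0.2) → out
#5 (0,0): internal coord 0 + (0)·λ' = +0.00000; +0.00000 ∈ [-0.8, 0.2) → IN Λ
#6 (2,6): internal coord 2 + (6)·λ' = +0.58359; +0.58359 ∉ [-0.8, 0.2) → out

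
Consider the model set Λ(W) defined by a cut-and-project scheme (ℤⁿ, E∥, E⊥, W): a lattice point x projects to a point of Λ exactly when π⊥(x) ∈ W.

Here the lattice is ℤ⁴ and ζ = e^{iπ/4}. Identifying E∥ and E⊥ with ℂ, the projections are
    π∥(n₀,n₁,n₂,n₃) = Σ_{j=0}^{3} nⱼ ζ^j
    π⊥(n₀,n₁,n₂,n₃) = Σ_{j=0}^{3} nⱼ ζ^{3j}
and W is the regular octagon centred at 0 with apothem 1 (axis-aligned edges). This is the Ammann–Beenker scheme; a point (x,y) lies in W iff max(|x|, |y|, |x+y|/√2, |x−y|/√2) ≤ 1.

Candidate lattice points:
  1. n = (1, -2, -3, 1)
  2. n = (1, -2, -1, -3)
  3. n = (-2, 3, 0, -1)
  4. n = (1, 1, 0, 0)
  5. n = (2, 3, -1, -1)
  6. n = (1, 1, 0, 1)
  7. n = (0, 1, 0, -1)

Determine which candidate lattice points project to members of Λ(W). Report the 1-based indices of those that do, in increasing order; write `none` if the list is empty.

Internal map: ζ^{3j} for j=0..3 gives (1,0), (−√2/2,√2/2), (0,−1), (√2/2,√2/2).
#1 (1, -2, -3, 1): internal (3.12132, 2.29289); octagon support 3.82843 vs apothem 1 → ∉ W
#2 (1, -2, -1, -3): internal (0.29289, -2.53553); octagon support 2.53553 vs apothem 1 → ∉ W
#3 (-2, 3, 0, -1): internal (-4.82843, 1.41421); octagon support 4.82843 vs apothem 1 → ∉ W
#4 (1, 1, 0, 0): internal (0.29289, 0.70711); octagon support 0.70711 vs apothem 1 → ∈ W
#5 (2, 3, -1, -1): internal (-0.82843, 2.41421); octagon support 2.41421 vs apothem 1 → ∉ W
#6 (1, 1, 0, 1): internal (1.00000, 1.41421); octagon support 1.70711 vs apothem 1 → ∉ W
#7 (0, 1, 0, -1): internal (-1.41421, 0.00000); octagon support 1.41421 vs apothem 1 → ∉ W

4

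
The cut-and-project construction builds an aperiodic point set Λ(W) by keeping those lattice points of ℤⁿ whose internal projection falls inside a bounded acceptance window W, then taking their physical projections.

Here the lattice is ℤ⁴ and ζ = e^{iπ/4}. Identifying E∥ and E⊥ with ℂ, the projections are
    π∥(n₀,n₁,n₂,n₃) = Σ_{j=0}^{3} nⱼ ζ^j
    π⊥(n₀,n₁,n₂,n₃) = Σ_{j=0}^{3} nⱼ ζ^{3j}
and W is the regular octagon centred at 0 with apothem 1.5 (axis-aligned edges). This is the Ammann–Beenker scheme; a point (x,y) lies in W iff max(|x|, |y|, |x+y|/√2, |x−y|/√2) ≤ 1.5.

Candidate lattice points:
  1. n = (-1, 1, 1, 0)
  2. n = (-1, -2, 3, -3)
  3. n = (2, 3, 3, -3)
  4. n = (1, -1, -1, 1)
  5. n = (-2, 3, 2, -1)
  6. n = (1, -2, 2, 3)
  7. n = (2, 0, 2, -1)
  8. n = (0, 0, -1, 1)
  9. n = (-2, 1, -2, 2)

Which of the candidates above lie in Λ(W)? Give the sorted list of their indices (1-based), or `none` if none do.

Internal map: ζ^{3j} for j=0..3 gives (1,0), (−√2/2,√2/2), (0,−1), (√2/2,√2/2).
candidate 1: n = (-1, 1, 1, 0) → π⊥ ≈ (-1.70711, -0.29289); max(|x|,|y|,|x±y|/√2) = 1.70711 > 1.5 ⇒ ∉ W
candidate 2: n = (-1, -2, 3, -3) → π⊥ ≈ (-1.70711, -6.53553); max(|x|,|y|,|x±y|/√2) = 6.53553 > 1.5 ⇒ ∉ W
candidate 3: n = (2, 3, 3, -3) → π⊥ ≈ (-2.24264, -3.00000); max(|x|,|y|,|x±y|/√2) = 3.70711 > 1.5 ⇒ ∉ W
candidate 4: n = (1, -1, -1, 1) → π⊥ ≈ (+2.41421, +1.00000); max(|x|,|y|,|x±y|/√2) = 2.41421 > 1.5 ⇒ ∉ W
candidate 5: n = (-2, 3, 2, -1) → π⊥ ≈ (-4.82843, -0.58579); max(|x|,|y|,|x±y|/√2) = 4.82843 > 1.5 ⇒ ∉ W
candidate 6: n = (1, -2, 2, 3) → π⊥ ≈ (+4.53553, -1.29289); max(|x|,|y|,|x±y|/√2) = 4.53553 > 1.5 ⇒ ∉ W
candidate 7: n = (2, 0, 2, -1) → π⊥ ≈ (+1.29289, -2.70711); max(|x|,|y|,|x±y|/√2) = 2.82843 > 1.5 ⇒ ∉ W
candidate 8: n = (0, 0, -1, 1) → π⊥ ≈ (+0.70711, +1.70711); max(|x|,|y|,|x±y|/√2) = 1.70711 > 1.5 ⇒ ∉ W
candidate 9: n = (-2, 1, -2, 2) → π⊥ ≈ (-1.29289, +4.12132); max(|x|,|y|,|x±y|/√2) = 4.12132 > 1.5 ⇒ ∉ W

none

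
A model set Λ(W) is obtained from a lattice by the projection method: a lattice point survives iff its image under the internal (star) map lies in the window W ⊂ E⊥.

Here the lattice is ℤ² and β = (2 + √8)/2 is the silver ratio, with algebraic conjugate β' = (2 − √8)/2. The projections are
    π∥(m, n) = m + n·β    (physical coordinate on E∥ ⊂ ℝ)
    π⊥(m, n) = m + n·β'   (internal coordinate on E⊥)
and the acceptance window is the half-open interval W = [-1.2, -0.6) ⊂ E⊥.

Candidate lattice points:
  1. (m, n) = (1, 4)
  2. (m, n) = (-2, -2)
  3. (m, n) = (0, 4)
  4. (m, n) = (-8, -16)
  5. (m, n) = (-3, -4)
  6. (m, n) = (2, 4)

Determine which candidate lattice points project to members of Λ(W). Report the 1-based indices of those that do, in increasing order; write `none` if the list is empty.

1, 2

β' = (2−√8)/2 ≈ -0.4142.
candidate 1: (m,n)=(1,4) → π∥ = 1+4·β ≈ 10.6569, π⊥ = 1+4·β' ≈ -0.6569 ∈ [-1.2, -0.6) ⇒ IN Λ
candidate 2: (m,n)=(-2,-2) → π∥ = -2-2·β ≈ -6.8284, π⊥ = -2-2·β' ≈ -1.1716 ∈ [-1.2, -0.6) ⇒ IN Λ
candidate 3: (m,n)=(0,4) → π∥ = 0+4·β ≈ 9.6569, π⊥ = 0+4·β' ≈ -1.6569 ∉ [-1.2, -0.6) ⇒ out
candidate 4: (m,n)=(-8,-16) → π∥ = -8-16·β ≈ -46.6274, π⊥ = -8-16·β' ≈ -1.3726 ∉ [-1.2, -0.6) ⇒ out
candidate 5: (m,n)=(-3,-4) → π∥ = -3-4·β ≈ -12.6569, π⊥ = -3-4·β' ≈ -1.3431 ∉ [-1.2, -0.6) ⇒ out
candidate 6: (m,n)=(2,4) → π∥ = 2+4·β ≈ 11.6569, π⊥ = 2+4·β' ≈ 0.3431 ∉ [-1.2, -0.6) ⇒ out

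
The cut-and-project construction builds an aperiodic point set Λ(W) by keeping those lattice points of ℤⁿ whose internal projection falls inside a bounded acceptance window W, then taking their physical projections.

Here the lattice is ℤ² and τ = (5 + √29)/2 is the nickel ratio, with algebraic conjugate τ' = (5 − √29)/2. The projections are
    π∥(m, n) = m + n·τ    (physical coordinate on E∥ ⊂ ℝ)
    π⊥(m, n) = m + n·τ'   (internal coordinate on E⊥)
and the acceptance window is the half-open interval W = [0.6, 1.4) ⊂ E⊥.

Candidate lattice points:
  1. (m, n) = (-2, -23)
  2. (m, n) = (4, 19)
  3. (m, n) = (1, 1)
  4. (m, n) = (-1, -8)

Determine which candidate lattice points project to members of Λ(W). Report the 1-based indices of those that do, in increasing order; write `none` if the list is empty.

Numerically τ ≈ 5.192582 and τ' = −1/τ ≈ -0.192582.
[1] lift (-2,-23): star map gives 2.429395; window check 0.6 ≤ 2.429395 < 1.4 is false → out
[2] lift (4,19): star map gives 0.340934; window check 0.6 ≤ 0.340934 < 1.4 is false → out
[3] lift (1,1): star map gives 0.807418; window check 0.6 ≤ 0.807418 < 1.4 is true → IN Λ
[4] lift (-1,-8): star map gives 0.540659; window check 0.6 ≤ 0.540659 < 1.4 is false → out

3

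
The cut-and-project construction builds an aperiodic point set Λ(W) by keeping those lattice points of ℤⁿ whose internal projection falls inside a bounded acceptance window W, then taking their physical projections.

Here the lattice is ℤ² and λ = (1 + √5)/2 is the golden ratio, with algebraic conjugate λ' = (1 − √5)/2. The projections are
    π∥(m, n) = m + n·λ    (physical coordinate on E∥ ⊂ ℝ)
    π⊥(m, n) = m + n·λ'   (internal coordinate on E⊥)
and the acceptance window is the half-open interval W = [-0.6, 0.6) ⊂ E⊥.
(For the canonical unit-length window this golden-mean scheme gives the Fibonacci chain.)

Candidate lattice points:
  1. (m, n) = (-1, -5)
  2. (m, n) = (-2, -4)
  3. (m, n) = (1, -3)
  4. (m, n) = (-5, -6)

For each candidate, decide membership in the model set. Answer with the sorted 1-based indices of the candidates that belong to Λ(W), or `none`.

Numerically λ ≈ 1.61803 and λ' = −1/λ ≈ -0.61803.
[1] lift (-1,-5): star map gives 2.09017; window check -0.6 ≤ 2.09017 < 0.6 is false → out
[2] lift (-2,-4): star map gives 0.47214; window check -0.6 ≤ 0.47214 < 0.6 is true → IN Λ
[3] lift (1,-3): star map gives 2.85410; window check -0.6 ≤ 2.85410 < 0.6 is false → out
[4] lift (-5,-6): star map gives -1.29180; window check -0.6 ≤ -1.29180 < 0.6 is false → out

2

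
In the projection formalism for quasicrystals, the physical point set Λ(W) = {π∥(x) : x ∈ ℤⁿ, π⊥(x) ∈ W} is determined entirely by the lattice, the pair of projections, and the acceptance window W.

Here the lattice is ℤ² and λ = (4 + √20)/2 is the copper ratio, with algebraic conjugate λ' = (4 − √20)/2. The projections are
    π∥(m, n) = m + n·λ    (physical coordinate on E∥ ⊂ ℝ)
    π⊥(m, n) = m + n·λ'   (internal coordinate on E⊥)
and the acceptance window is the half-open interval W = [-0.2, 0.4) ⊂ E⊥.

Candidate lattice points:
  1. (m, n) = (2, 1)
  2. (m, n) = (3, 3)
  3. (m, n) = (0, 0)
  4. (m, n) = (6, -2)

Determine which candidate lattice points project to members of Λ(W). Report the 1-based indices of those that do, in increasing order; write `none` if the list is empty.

3

λ' = (4−√20)/2 ≈ -0.236068.
candidate 1: (m,n)=(2,1) → π∥ = 2+1·λ ≈ 6.236068, π⊥ = 2+1·λ' ≈ 1.763932 ∉ [-0.2, 0.4) ⇒ out
candidate 2: (m,n)=(3,3) → π∥ = 3+3·λ ≈ 15.708204, π⊥ = 3+3·λ' ≈ 2.291796 ∉ [-0.2, 0.4) ⇒ out
candidate 3: (m,n)=(0,0) → π∥ = 0+0·λ ≈ 0.000000, π⊥ = 0+0·λ' ≈ 0.000000 ∈ [-0.2, 0.4) ⇒ IN Λ
candidate 4: (m,n)=(6,-2) → π∥ = 6-2·λ ≈ -2.472136, π⊥ = 6-2·λ' ≈ 6.472136 ∉ [-0.2, 0.4) ⇒ out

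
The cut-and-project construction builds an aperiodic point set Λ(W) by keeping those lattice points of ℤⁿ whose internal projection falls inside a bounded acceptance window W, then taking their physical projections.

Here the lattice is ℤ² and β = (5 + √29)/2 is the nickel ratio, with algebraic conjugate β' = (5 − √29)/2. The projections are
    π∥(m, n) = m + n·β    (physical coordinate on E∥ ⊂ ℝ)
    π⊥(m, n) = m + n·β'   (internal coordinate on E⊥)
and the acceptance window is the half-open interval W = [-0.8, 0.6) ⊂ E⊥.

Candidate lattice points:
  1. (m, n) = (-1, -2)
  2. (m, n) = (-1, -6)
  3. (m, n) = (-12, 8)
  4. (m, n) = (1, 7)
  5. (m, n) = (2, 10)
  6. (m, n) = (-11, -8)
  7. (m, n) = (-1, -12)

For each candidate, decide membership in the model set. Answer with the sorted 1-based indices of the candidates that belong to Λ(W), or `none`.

1, 2, 4, 5

Compute β' = (5−√29)/2 = -0.192582, so π⊥(m,n) = m -0.192582·n.
candidate 1: (m,n)=(-1,-2) → π∥ = -1-2·β ≈ -11.385165, π⊥ = -1-2·β' ≈ -0.614835 ∈ [-0.8, 0.6) ⇒ IN Λ
candidate 2: (m,n)=(-1,-6) → π∥ = -1-6·β ≈ -32.155494, π⊥ = -1-6·β' ≈ 0.155494 ∈ [-0.8, 0.6) ⇒ IN Λ
candidate 3: (m,n)=(-12,8) → π∥ = -12+8·β ≈ 29.540659, π⊥ = -12+8·β' ≈ -13.540659 ∉ [-0.8, 0.6) ⇒ out
candidate 4: (m,n)=(1,7) → π∥ = 1+7·β ≈ 37.348077, π⊥ = 1+7·β' ≈ -0.348077 ∈ [-0.8, 0.6) ⇒ IN Λ
candidate 5: (m,n)=(2,10) → π∥ = 2+10·β ≈ 53.925824, π⊥ = 2+10·β' ≈ 0.074176 ∈ [-0.8, 0.6) ⇒ IN Λ
candidate 6: (m,n)=(-11,-8) → π∥ = -11-8·β ≈ -52.540659, π⊥ = -11-8·β' ≈ -9.459341 ∉ [-0.8, 0.6) ⇒ out
candidate 7: (m,n)=(-1,-12) → π∥ = -1-12·β ≈ -63.310989, π⊥ = -1-12·β' ≈ 1.310989 ∉ [-0.8, 0.6) ⇒ out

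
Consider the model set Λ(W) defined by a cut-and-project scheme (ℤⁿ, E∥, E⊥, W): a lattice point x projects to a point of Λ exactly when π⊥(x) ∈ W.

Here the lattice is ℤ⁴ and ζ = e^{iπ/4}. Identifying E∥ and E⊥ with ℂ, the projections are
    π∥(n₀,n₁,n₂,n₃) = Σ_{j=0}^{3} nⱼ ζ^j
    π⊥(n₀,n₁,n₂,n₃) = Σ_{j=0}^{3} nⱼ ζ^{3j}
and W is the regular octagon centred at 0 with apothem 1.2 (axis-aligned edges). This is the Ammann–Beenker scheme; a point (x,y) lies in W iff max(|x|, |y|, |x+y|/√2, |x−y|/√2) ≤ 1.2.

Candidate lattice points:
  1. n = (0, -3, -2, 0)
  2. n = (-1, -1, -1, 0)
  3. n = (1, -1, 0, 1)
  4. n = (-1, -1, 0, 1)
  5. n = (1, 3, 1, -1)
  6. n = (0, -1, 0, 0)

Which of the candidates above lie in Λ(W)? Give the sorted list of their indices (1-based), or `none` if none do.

Internal map: ζ^{3j} for j=0..3 gives (1,0), (−√2/2,√2/2), (0,−1), (√2/2,√2/2).
#1 (0, -3, -2, 0): internal (2.121320, -0.121320); octagon support 2.121320 vs apothem 1.2 → ∉ W
#2 (-1, -1, -1, 0): internal (-0.292893, 0.292893); octagon support 0.414214 vs apothem 1.2 → ∈ W
#3 (1, -1, 0, 1): internal (2.414214, 0.000000); octagon support 2.414214 vs apothem 1.2 → ∉ W
#4 (-1, -1, 0, 1): internal (0.414214, 0.000000); octagon support 0.414214 vs apothem 1.2 → ∈ W
#5 (1, 3, 1, -1): internal (-1.828427, 0.414214); octagon support 1.828427 vs apothem 1.2 → ∉ W
#6 (0, -1, 0, 0): internal (0.707107, -0.707107); octagon support 1.000000 vs apothem 1.2 → ∈ W

2, 4, 6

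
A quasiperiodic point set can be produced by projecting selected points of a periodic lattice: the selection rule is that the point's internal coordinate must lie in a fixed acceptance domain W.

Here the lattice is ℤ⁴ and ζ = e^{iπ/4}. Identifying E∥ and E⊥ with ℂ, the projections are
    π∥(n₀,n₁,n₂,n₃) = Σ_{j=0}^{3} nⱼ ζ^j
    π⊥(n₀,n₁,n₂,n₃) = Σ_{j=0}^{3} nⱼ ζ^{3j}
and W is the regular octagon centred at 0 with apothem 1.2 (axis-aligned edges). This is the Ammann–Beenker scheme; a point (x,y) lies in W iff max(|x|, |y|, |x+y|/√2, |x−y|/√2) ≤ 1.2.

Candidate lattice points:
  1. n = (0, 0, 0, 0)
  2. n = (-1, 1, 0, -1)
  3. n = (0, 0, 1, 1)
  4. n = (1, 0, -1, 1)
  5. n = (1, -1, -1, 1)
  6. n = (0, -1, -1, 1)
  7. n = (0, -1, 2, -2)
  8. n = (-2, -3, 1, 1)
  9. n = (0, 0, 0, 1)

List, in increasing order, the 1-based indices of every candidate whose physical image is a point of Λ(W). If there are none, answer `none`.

1, 3, 9

With ζ = e^{iπ/4} the internal vectors are ζ^0,ζ^3,ζ^6,ζ^9.
#1 (0, 0, 0, 0): internal (0.000000, 0.000000); octagon support 0.000000 vs apothem 1.2 → ∈ W
#2 (-1, 1, 0, -1): internal (-2.414214, 0.000000); octagon support 2.414214 vs apothem 1.2 → ∉ W
#3 (0, 0, 1, 1): internal (0.707107, -0.292893); octagon support 0.707107 vs apothem 1.2 → ∈ W
#4 (1, 0, -1, 1): internal (1.707107, 1.707107); octagon support 2.414214 vs apothem 1.2 → ∉ W
#5 (1, -1, -1, 1): internal (2.414214, 1.000000); octagon support 2.414214 vs apothem 1.2 → ∉ W
#6 (0, -1, -1, 1): internal (1.414214, 1.000000); octagon support 1.707107 vs apothem 1.2 → ∉ W
#7 (0, -1, 2, -2): internal (-0.707107, -4.121320); octagon support 4.121320 vs apothem 1.2 → ∉ W
#8 (-2, -3, 1, 1): internal (0.828427, -2.414214); octagon support 2.414214 vs apothem 1.2 → ∉ W
#9 (0, 0, 0, 1): internal (0.707107, 0.707107); octagon support 1.000000 vs apothem 1.2 → ∈ W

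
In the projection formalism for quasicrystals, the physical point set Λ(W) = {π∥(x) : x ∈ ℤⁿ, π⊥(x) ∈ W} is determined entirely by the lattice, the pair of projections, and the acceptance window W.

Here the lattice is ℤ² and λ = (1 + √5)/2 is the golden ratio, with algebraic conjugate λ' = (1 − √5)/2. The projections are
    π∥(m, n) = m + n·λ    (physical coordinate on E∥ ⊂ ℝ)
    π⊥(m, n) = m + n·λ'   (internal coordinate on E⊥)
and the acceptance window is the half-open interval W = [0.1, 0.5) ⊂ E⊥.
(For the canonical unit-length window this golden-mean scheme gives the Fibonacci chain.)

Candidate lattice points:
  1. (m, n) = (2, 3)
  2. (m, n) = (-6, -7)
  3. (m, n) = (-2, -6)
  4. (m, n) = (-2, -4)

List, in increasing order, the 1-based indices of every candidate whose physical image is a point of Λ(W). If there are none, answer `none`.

1, 4

Compute λ' = (1−√5)/2 = -0.6180, so π⊥(m,n) = m -0.6180·n.
[1] lift (2,3): star map gives 0.1459; window check 0.1 ≤ 0.1459 < 0.5 is true → IN Λ
[2] lift (-6,-7): star map gives -1.6738; window check 0.1 ≤ -1.6738 < 0.5 is false → out
[3] lift (-2,-6): star map gives 1.7082; window check 0.1 ≤ 1.7082 < 0.5 is false → out
[4] lift (-2,-4): star map gives 0.4721; window check 0.1 ≤ 0.4721 < 0.5 is true → IN Λ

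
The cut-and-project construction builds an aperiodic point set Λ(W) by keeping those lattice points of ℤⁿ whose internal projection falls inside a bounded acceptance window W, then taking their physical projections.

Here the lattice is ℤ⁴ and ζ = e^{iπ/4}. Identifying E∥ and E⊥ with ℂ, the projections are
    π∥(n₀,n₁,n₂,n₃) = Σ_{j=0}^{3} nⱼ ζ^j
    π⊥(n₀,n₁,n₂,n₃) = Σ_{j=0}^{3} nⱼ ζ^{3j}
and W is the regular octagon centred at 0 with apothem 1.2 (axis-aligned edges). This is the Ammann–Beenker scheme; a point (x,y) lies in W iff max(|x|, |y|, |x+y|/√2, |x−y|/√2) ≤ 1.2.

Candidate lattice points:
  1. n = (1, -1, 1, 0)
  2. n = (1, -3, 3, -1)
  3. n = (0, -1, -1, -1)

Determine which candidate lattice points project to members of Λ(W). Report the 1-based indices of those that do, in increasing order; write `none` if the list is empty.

3

π⊥(n) = n₀ + n₁ζ³ + n₂ζ⁶ + n₃ζ⁹ where ζ = e^{iπ/4}.
candidate 1: n = (1, -1, 1, 0) → π⊥ ≈ (+1.7071, -1.7071); max(|x|,|y|,|x±y|/√2) = 2.4142 > 1.2 ⇒ ∉ W
candidate 2: n = (1, -3, 3, -1) → π⊥ ≈ (+2.4142, -5.8284); max(|x|,|y|,|x±y|/√2) = 5.8284 > 1.2 ⇒ ∉ W
candidate 3: n = (0, -1, -1, -1) → π⊥ ≈ (+0.0000, -0.4142); max(|x|,|y|,|x±y|/√2) = 0.4142 ≤ 1.2 ⇒ ∈ W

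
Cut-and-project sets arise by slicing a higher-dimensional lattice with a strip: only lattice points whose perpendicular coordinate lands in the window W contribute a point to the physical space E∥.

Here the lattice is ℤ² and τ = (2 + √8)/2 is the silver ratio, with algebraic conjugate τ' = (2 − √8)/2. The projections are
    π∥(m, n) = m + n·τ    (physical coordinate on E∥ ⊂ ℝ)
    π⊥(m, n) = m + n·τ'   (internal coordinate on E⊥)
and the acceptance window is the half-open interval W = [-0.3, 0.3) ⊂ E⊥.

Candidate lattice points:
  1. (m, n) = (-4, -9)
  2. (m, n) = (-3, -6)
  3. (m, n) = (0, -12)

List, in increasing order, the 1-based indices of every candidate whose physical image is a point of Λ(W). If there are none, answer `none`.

τ' = (2−√8)/2 ≈ -0.41421.
#1 (-4,-9): internal coord -4 + (-9)·τ' = -0.27208; -0.27208 ∈ [-0.3, 0.3) → IN Λ
#2 (-3,-6): internal coord -3 + (-6)·τ' = -0.51472; -0.51472 ∉ [-0.3, 0.3) → out
#3 (0,-12): internal coord 0 + (-12)·τ' = +4.97056; +4.97056 ∉ [-0.3, 0.3) → out

1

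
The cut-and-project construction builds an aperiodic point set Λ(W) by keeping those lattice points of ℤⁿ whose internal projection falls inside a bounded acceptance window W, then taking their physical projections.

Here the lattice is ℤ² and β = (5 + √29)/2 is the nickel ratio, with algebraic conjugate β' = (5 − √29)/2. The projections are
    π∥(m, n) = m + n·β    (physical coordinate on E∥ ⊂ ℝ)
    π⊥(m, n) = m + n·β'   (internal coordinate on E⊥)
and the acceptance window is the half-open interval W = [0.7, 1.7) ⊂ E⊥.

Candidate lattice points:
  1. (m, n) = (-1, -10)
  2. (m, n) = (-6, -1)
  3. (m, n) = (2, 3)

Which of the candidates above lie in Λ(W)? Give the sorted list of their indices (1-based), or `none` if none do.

Numerically β ≈ 5.19258 and β' = −1/β ≈ -0.19258.
candidate 1: (m,n)=(-1,-10) → π∥ = -1-10·β ≈ -52.92582, π⊥ = -1-10·β' ≈ 0.92582 ∈ [0.7, 1.7) ⇒ IN Λ
candidate 2: (m,n)=(-6,-1) → π∥ = -6-1·β ≈ -11.19258, π⊥ = -6-1·β' ≈ -5.80742 ∉ [0.7, 1.7) ⇒ out
candidate 3: (m,n)=(2,3) → π∥ = 2+3·β ≈ 17.57775, π⊥ = 2+3·β' ≈ 1.42225 ∈ [0.7, 1.7) ⇒ IN Λ

1, 3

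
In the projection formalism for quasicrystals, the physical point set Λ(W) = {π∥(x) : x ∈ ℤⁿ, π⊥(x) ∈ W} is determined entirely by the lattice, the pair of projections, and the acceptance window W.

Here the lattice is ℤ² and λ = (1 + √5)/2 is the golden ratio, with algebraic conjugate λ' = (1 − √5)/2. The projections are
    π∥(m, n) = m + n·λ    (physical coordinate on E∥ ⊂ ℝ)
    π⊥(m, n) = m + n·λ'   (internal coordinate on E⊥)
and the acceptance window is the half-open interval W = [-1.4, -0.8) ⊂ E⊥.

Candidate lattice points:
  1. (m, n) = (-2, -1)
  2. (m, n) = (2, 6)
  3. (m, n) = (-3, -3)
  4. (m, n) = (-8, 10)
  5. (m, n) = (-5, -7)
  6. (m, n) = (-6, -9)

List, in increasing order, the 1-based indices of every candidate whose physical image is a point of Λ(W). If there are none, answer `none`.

λ' = (1−√5)/2 ≈ -0.618034.
candidate 1: (m,n)=(-2,-1) → π∥ = -2-1·λ ≈ -3.618034, π⊥ = -2-1·λ' ≈ -1.381966 ∈ [-1.4, -0.8) ⇒ IN Λ
candidate 2: (m,n)=(2,6) → π∥ = 2+6·λ ≈ 11.708204, π⊥ = 2+6·λ' ≈ -1.708204 ∉ [-1.4, -0.8) ⇒ out
candidate 3: (m,n)=(-3,-3) → π∥ = -3-3·λ ≈ -7.854102, π⊥ = -3-3·λ' ≈ -1.145898 ∈ [-1.4, -0.8) ⇒ IN Λ
candidate 4: (m,n)=(-8,10) → π∥ = -8+10·λ ≈ 8.180340, π⊥ = -8+10·λ' ≈ -14.180340 ∉ [-1.4, -0.8) ⇒ out
candidate 5: (m,n)=(-5,-7) → π∥ = -5-7·λ ≈ -16.326238, π⊥ = -5-7·λ' ≈ -0.673762 ∉ [-1.4, -0.8) ⇒ out
candidate 6: (m,n)=(-6,-9) → π∥ = -6-9·λ ≈ -20.562306, π⊥ = -6-9·λ' ≈ -0.437694 ∉ [-1.4, -0.8) ⇒ out

1, 3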